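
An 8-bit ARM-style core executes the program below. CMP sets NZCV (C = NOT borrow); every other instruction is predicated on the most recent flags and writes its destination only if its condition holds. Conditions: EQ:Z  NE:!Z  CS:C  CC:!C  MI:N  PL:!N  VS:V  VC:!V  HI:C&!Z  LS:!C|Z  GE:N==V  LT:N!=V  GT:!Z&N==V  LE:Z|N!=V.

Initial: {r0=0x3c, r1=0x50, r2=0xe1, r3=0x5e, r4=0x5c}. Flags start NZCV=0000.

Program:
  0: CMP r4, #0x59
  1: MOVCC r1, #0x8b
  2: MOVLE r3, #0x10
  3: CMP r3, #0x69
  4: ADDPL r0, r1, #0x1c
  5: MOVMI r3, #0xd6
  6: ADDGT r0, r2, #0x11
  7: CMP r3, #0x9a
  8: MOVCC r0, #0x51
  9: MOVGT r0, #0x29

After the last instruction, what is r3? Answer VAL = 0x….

[0] flags=0010 → (cmp)
[1] flags=0010 CC?F → skip
[2] flags=0010 LE?F → skip
[3] flags=1000 → (cmp)
[4] flags=1000 PL?F → skip
[5] flags=1000 MI?T → r3=0xd6
[6] flags=1000 GT?F → skip
[7] flags=0010 → (cmp)
[8] flags=0010 CC?F → skip
[9] flags=0010 GT?T → r0=0x29

VAL = 0xd6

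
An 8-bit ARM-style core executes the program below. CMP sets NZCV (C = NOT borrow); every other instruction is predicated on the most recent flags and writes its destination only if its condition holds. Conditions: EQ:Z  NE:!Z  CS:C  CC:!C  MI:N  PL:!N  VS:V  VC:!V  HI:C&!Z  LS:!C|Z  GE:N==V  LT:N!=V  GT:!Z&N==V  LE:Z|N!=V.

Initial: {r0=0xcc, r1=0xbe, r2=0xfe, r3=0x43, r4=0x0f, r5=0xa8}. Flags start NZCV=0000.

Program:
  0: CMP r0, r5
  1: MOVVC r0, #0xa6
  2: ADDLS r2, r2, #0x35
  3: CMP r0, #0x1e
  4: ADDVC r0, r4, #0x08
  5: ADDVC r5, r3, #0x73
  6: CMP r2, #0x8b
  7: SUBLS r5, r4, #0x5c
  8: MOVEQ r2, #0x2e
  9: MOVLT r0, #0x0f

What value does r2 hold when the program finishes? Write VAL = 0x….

VAL = 0xfe

0: ✓ CMP  NZCV=0010
1: ✓ MOVVC  r0←0xa6
2: · ADDLS
3: ✓ CMP  NZCV=1010
4: ✓ ADDVC  r0←0x17
5: ✓ ADDVC  r5←0xb6
6: ✓ CMP  NZCV=0010
7: · SUBLS
8: · MOVEQ
9: · MOVLT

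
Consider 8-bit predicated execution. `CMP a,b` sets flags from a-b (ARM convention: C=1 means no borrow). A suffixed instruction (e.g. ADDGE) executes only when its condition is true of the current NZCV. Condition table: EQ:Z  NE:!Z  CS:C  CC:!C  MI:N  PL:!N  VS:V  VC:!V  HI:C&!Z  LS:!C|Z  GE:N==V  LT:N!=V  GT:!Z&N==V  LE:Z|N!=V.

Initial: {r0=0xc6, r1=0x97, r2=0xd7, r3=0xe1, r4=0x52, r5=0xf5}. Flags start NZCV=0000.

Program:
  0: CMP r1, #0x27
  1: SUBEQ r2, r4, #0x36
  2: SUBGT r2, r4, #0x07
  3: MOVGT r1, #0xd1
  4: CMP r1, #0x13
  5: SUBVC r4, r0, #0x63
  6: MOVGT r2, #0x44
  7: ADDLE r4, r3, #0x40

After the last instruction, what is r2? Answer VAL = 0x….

0: ✓ CMP  NZCV=0011
1: · SUBEQ
2: · SUBGT
3: · MOVGT
4: ✓ CMP  NZCV=1010
5: ✓ SUBVC  r4←0x63
6: · MOVGT
7: ✓ ADDLE  r4←0x21

VAL = 0xd7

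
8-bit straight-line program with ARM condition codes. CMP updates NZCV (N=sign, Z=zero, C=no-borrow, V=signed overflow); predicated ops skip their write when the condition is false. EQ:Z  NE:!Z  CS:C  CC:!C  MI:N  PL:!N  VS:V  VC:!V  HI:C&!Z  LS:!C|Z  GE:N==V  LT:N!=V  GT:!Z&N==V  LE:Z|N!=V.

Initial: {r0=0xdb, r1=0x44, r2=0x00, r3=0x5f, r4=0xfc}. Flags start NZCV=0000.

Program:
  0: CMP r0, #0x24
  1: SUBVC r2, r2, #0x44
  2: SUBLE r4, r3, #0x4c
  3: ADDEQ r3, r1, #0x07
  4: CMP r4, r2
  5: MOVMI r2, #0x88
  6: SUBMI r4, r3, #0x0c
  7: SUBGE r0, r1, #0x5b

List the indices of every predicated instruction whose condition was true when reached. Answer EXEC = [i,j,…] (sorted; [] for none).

EXEC = [1,2,7]

[0] flags=1010 → (cmp)
[1] flags=1010 VC?T → r2=0xbc
[2] flags=1010 LE?T → r4=0x13
[3] flags=1010 EQ?F → skip
[4] flags=0000 → (cmp)
[5] flags=0000 MI?F → skip
[6] flags=0000 MI?F → skip
[7] flags=0000 GE?T → r0=0xe9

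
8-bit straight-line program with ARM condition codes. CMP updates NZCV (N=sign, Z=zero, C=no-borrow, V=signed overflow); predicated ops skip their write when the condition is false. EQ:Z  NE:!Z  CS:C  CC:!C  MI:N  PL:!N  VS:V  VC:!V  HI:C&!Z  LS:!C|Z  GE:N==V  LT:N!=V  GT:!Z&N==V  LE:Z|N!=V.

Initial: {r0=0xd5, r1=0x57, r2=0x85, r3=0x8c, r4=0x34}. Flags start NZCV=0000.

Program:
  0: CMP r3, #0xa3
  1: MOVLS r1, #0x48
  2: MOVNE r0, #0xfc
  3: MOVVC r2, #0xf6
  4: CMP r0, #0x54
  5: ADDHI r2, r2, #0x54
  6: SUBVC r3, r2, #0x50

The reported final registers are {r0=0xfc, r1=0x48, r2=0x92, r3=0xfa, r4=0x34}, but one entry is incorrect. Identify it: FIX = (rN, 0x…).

0: ✓ CMP  NZCV=1000
1: ✓ MOVLS  r1←0x48
2: ✓ MOVNE  r0←0xfc
3: ✓ MOVVC  r2←0xf6
4: ✓ CMP  NZCV=1010
5: ✓ ADDHI  r2←0x4a
6: ✓ SUBVC  r3←0xfa

FIX = (r2, 0x4a)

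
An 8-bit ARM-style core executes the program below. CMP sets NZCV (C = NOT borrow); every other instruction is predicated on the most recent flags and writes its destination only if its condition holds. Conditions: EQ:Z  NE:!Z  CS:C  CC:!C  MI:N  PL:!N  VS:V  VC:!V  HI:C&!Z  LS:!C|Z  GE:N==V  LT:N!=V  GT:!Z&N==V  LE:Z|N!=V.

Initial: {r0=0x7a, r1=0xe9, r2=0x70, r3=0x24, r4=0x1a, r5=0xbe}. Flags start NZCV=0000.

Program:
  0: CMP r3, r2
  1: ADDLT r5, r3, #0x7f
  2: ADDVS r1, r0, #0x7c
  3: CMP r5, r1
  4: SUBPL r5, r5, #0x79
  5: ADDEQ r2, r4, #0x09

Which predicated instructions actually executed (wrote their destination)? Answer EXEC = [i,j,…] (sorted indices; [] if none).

EXEC = [1]

0: ✓ CMP  NZCV=1000
1: ✓ ADDLT  r5←0xa3
2: · ADDVS
3: ✓ CMP  NZCV=1000
4: · SUBPL
5: · ADDEQ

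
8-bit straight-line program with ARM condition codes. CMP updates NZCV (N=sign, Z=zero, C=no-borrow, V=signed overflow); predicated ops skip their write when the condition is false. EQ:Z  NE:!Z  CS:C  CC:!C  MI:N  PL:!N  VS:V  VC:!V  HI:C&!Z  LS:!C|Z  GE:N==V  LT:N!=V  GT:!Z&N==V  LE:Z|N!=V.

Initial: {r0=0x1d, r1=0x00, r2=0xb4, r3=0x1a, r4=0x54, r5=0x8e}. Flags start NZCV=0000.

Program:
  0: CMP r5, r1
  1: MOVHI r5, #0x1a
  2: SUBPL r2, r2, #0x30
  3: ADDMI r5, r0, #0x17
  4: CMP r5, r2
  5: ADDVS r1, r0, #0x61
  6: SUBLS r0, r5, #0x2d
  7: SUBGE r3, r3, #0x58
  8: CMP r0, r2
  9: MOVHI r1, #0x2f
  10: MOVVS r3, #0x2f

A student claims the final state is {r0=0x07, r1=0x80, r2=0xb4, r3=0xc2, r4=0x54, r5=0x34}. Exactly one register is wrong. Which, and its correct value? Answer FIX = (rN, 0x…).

[0] flags=1010 → (cmp)
[1] flags=1010 HI?T → r5=0x1a
[2] flags=1010 PL?F → skip
[3] flags=1010 MI?T → r5=0x34
[4] flags=1001 → (cmp)
[5] flags=1001 VS?T → r1=0x7e
[6] flags=1001 LS?T → r0=0x07
[7] flags=1001 GE?T → r3=0xc2
[8] flags=0000 → (cmp)
[9] flags=0000 HI?F → skip
[10] flags=0000 VS?F → skip

FIX = (r1, 0x7e)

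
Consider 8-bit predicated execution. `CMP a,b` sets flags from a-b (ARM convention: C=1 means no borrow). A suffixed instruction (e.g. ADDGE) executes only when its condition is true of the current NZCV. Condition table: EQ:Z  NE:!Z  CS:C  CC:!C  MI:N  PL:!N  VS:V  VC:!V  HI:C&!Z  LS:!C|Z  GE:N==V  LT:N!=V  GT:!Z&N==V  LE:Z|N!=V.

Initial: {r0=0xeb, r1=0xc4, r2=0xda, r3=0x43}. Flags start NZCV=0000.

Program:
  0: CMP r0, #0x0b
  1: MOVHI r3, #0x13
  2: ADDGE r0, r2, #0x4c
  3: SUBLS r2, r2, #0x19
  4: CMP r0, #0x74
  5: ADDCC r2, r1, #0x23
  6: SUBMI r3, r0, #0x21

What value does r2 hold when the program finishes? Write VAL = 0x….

VAL = 0xda

[0] flags=1010 → (cmp)
[1] flags=1010 HI?T → r3=0x13
[2] flags=1010 GE?F → skip
[3] flags=1010 LS?F → skip
[4] flags=0011 → (cmp)
[5] flags=0011 CC?F → skip
[6] flags=0011 MI?F → skip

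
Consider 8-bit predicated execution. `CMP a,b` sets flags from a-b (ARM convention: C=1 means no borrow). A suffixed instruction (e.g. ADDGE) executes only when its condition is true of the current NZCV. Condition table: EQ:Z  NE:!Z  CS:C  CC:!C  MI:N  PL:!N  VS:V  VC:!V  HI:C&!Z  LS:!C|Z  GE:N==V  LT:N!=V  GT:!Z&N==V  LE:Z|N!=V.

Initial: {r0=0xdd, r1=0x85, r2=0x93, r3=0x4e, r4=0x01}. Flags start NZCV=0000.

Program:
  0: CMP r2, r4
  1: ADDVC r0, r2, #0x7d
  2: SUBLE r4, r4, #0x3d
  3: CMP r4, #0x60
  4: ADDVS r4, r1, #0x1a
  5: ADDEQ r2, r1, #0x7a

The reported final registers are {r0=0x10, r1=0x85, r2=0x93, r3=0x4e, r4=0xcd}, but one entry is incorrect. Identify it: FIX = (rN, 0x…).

[0] flags=1010 → (cmp)
[1] flags=1010 VC?T → r0=0x10
[2] flags=1010 LE?T → r4=0xc4
[3] flags=0011 → (cmp)
[4] flags=0011 VS?T → r4=0x9f
[5] flags=0011 EQ?F → skip

FIX = (r4, 0x9f)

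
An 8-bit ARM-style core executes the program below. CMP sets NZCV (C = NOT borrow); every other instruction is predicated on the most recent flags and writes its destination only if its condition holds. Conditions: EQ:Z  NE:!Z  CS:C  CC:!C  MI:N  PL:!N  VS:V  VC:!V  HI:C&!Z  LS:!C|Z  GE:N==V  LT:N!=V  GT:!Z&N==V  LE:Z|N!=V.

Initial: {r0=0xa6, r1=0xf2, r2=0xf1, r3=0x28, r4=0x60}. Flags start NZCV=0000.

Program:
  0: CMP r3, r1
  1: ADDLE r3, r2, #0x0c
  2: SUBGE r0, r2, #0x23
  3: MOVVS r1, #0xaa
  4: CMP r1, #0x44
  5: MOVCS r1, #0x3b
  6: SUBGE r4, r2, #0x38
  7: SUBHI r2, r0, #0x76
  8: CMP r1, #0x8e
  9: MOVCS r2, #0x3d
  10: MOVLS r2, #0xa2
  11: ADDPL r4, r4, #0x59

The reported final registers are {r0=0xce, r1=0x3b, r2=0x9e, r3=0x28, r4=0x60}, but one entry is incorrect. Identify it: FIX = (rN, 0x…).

FIX = (r2, 0xa2)

[0] flags=0000 → (cmp)
[1] flags=0000 LE?F → skip
[2] flags=0000 GE?T → r0=0xce
[3] flags=0000 VS?F → skip
[4] flags=1010 → (cmp)
[5] flags=1010 CS?T → r1=0x3b
[6] flags=1010 GE?F → skip
[7] flags=1010 HI?T → r2=0x58
[8] flags=1001 → (cmp)
[9] flags=1001 CS?F → skip
[10] flags=1001 LS?T → r2=0xa2
[11] flags=1001 PL?F → skip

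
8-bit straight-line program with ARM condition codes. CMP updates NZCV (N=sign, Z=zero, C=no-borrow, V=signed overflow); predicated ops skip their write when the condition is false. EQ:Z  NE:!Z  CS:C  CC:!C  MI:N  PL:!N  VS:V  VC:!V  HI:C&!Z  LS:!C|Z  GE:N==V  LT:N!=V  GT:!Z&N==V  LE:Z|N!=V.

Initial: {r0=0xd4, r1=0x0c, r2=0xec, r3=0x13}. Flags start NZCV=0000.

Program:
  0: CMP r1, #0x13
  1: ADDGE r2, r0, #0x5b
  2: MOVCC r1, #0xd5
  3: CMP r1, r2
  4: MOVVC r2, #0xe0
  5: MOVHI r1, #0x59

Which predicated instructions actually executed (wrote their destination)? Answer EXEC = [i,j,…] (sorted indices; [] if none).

[0] flags=1000 → (cmp)
[1] flags=1000 GE?F → skip
[2] flags=1000 CC?T → r1=0xd5
[3] flags=1000 → (cmp)
[4] flags=1000 VC?T → r2=0xe0
[5] flags=1000 HI?F → skip

EXEC = [2,4]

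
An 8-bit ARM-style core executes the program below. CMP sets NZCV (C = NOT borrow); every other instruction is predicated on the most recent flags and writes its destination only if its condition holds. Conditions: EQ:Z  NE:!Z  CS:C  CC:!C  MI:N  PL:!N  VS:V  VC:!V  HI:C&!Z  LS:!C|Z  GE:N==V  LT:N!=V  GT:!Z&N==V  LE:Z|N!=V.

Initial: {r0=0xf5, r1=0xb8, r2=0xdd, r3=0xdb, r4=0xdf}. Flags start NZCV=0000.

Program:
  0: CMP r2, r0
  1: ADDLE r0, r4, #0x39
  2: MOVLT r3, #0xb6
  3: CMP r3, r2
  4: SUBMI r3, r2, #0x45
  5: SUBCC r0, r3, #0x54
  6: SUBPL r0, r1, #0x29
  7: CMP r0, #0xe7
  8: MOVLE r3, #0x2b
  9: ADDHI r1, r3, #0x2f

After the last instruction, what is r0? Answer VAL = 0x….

VAL = 0x44

0: ✓ CMP  NZCV=1000
1: ✓ ADDLE  r0←0x18
2: ✓ MOVLT  r3←0xb6
3: ✓ CMP  NZCV=1000
4: ✓ SUBMI  r3←0x98
5: ✓ SUBCC  r0←0x44
6: · SUBPL
7: ✓ CMP  NZCV=0000
8: · MOVLE
9: · ADDHI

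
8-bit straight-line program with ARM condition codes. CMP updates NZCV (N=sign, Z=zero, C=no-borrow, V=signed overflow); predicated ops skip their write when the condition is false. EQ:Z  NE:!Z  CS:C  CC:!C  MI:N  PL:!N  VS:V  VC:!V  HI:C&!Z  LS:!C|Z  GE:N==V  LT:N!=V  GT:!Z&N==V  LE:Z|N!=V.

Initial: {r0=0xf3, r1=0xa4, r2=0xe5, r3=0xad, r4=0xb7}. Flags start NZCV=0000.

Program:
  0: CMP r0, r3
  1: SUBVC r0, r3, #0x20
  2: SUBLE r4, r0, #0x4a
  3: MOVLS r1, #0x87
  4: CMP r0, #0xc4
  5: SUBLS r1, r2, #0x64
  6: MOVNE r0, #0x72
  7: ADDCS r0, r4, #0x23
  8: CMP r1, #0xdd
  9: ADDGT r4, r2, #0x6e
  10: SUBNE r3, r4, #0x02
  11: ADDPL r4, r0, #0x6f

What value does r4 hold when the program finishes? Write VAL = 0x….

0: ✓ CMP  NZCV=0010
1: ✓ SUBVC  r0←0x8d
2: · SUBLE
3: · MOVLS
4: ✓ CMP  NZCV=1000
5: ✓ SUBLS  r1←0x81
6: ✓ MOVNE  r0←0x72
7: · ADDCS
8: ✓ CMP  NZCV=1000
9: · ADDGT
10: ✓ SUBNE  r3←0xb5
11: · ADDPL

VAL = 0xb7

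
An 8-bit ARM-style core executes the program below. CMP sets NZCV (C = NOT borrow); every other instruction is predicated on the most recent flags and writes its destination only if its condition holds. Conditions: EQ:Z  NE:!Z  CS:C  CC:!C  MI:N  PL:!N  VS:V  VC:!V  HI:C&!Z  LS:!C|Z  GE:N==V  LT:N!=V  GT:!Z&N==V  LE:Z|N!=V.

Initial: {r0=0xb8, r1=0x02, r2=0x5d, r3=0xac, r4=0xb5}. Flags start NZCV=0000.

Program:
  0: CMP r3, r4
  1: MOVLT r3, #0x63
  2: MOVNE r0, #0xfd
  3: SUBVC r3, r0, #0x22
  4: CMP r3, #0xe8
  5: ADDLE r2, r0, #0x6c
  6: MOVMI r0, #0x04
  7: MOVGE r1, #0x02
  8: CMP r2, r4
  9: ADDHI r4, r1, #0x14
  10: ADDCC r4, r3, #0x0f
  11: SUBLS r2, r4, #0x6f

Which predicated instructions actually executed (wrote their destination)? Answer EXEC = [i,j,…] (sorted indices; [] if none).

EXEC = [1,2,3,5,6,10,11]

[0] flags=1000 → (cmp)
[1] flags=1000 LT?T → r3=0x63
[2] flags=1000 NE?T → r0=0xfd
[3] flags=1000 VC?T → r3=0xdb
[4] flags=1000 → (cmp)
[5] flags=1000 LE?T → r2=0x69
[6] flags=1000 MI?T → r0=0x04
[7] flags=1000 GE?F → skip
[8] flags=1001 → (cmp)
[9] flags=1001 HI?F → skip
[10] flags=1001 CC?T → r4=0xea
[11] flags=1001 LS?T → r2=0x7b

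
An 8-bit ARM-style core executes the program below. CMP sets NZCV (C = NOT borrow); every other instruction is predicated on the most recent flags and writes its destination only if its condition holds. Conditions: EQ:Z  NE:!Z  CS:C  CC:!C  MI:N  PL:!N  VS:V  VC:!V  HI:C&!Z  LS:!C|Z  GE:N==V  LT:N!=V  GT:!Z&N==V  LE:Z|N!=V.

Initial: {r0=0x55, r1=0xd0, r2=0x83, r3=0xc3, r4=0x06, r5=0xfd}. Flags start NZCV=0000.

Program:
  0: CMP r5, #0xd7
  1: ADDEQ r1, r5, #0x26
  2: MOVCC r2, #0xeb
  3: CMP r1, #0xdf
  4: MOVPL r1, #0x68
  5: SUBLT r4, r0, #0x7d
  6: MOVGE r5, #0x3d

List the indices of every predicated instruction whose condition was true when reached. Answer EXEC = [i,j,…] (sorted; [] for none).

EXEC = [5]

[0] flags=0010 → (cmp)
[1] flags=0010 EQ?F → skip
[2] flags=0010 CC?F → skip
[3] flags=1000 → (cmp)
[4] flags=1000 PL?F → skip
[5] flags=1000 LT?T → r4=0xd8
[6] flags=1000 GE?F → skip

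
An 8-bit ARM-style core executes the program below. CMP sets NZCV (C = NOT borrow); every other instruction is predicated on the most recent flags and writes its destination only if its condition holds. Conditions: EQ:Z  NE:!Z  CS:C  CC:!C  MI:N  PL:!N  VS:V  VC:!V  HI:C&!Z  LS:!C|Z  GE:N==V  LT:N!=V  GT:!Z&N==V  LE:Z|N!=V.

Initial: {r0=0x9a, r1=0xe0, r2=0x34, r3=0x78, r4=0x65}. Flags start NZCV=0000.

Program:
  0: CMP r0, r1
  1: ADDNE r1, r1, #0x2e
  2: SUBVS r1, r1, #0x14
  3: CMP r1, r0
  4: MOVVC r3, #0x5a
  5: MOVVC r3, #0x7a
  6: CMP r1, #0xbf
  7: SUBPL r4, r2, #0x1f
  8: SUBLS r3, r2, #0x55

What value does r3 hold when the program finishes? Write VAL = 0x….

VAL = 0xdf

[0] flags=1000 → (cmp)
[1] flags=1000 NE?T → r1=0x0e
[2] flags=1000 VS?F → skip
[3] flags=0000 → (cmp)
[4] flags=0000 VC?T → r3=0x5a
[5] flags=0000 VC?T → r3=0x7a
[6] flags=0000 → (cmp)
[7] flags=0000 PL?T → r4=0x15
[8] flags=0000 LS?T → r3=0xdf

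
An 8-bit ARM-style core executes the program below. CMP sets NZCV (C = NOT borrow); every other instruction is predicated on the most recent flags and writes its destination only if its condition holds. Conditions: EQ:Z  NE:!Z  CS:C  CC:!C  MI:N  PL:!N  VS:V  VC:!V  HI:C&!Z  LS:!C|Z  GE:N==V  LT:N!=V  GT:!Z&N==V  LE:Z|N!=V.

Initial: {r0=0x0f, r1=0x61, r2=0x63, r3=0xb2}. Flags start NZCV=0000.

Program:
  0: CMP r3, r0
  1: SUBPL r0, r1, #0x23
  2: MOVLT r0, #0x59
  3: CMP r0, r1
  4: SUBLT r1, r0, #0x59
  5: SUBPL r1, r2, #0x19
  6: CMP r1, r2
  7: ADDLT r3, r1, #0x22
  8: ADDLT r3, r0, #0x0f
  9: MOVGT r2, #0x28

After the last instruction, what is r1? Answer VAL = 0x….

VAL = 0x00

0: ✓ CMP  NZCV=1010
1: · SUBPL
2: ✓ MOVLT  r0←0x59
3: ✓ CMP  NZCV=1000
4: ✓ SUBLT  r1←0x00
5: · SUBPL
6: ✓ CMP  NZCV=1000
7: ✓ ADDLT  r3←0x22
8: ✓ ADDLT  r3←0x68
9: · MOVGT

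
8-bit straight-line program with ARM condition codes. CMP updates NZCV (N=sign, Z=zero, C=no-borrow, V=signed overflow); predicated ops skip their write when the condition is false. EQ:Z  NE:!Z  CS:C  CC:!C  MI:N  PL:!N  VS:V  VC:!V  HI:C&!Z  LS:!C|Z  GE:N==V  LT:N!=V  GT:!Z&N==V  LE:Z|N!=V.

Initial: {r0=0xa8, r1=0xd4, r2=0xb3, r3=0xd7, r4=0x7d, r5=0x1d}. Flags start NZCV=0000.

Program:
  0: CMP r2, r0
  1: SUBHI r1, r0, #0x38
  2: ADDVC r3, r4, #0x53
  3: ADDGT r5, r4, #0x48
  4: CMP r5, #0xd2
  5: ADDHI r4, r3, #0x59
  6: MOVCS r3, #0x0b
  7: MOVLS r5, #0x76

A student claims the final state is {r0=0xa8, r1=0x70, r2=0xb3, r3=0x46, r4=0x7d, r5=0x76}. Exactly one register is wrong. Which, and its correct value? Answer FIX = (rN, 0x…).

[0] flags=0010 → (cmp)
[1] flags=0010 HI?T → r1=0x70
[2] flags=0010 VC?T → r3=0xd0
[3] flags=0010 GT?T → r5=0xc5
[4] flags=1000 → (cmp)
[5] flags=1000 HI?F → skip
[6] flags=1000 CS?F → skip
[7] flags=1000 LS?T → r5=0x76

FIX = (r3, 0xd0)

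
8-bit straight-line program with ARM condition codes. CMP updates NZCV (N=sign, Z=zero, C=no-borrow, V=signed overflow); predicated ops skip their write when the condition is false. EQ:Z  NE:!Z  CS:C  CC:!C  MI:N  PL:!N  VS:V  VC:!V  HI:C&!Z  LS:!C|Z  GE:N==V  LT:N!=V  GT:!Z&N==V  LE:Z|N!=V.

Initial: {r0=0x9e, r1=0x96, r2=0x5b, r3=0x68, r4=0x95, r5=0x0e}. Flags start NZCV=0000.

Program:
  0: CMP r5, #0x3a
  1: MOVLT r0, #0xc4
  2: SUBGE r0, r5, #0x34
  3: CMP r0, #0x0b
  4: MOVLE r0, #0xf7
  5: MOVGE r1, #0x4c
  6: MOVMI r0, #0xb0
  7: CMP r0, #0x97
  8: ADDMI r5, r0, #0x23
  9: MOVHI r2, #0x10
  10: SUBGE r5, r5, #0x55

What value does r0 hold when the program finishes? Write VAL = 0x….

VAL = 0xb0

[0] flags=1000 → (cmp)
[1] flags=1000 LT?T → r0=0xc4
[2] flags=1000 GE?F → skip
[3] flags=1010 → (cmp)
[4] flags=1010 LE?T → r0=0xf7
[5] flags=1010 GE?F → skip
[6] flags=1010 MI?T → r0=0xb0
[7] flags=0010 → (cmp)
[8] flags=0010 MI?F → skip
[9] flags=0010 HI?T → r2=0x10
[10] flags=0010 GE?T → r5=0xb9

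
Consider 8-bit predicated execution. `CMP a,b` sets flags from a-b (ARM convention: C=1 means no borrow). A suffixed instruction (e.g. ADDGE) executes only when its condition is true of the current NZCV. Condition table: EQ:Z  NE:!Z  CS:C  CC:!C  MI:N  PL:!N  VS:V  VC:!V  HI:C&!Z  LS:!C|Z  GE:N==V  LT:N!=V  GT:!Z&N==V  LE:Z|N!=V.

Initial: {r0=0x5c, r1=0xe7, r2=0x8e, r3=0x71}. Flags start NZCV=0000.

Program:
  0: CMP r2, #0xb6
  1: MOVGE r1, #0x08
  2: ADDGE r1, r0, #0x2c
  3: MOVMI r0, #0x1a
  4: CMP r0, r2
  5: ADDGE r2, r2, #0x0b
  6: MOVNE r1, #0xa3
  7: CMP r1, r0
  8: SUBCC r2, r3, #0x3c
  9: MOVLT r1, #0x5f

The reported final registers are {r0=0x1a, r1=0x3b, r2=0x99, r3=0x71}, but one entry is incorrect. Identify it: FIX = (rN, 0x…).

FIX = (r1, 0x5f)

0: ✓ CMP  NZCV=1000
1: · MOVGE
2: · ADDGE
3: ✓ MOVMI  r0←0x1a
4: ✓ CMP  NZCV=1001
5: ✓ ADDGE  r2←0x99
6: ✓ MOVNE  r1←0xa3
7: ✓ CMP  NZCV=1010
8: · SUBCC
9: ✓ MOVLT  r1←0x5f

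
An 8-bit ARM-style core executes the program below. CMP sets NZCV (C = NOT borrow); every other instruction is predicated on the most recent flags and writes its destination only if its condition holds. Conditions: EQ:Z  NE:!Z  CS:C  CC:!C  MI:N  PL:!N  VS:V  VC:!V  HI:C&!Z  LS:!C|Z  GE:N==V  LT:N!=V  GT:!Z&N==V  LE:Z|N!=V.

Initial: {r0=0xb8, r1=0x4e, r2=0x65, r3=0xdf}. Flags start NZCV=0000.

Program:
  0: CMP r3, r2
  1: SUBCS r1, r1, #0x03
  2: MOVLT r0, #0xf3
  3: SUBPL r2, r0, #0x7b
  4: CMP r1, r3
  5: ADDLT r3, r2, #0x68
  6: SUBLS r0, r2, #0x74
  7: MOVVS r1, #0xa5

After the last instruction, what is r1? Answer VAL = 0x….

VAL = 0x4b

[0] flags=0011 → (cmp)
[1] flags=0011 CS?T → r1=0x4b
[2] flags=0011 LT?T → r0=0xf3
[3] flags=0011 PL?T → r2=0x78
[4] flags=0000 → (cmp)
[5] flags=0000 LT?F → skip
[6] flags=0000 LS?T → r0=0x04
[7] flags=0000 VS?F → skip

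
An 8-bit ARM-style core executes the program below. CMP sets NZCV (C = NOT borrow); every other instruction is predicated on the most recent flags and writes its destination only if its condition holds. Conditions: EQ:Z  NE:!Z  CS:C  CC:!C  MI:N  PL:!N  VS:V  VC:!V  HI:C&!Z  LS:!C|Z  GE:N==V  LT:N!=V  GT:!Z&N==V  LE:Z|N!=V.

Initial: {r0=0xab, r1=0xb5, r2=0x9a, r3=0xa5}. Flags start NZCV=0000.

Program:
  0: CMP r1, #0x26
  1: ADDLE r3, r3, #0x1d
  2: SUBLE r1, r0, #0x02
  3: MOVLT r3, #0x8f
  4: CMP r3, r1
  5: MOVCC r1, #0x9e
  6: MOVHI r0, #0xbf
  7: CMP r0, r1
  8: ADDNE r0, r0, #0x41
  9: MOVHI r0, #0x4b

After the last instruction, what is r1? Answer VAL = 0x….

[0] flags=1010 → (cmp)
[1] flags=1010 LE?T → r3=0xc2
[2] flags=1010 LE?T → r1=0xa9
[3] flags=1010 LT?T → r3=0x8f
[4] flags=1000 → (cmp)
[5] flags=1000 CC?T → r1=0x9e
[6] flags=1000 HI?F → skip
[7] flags=0010 → (cmp)
[8] flags=0010 NE?T → r0=0xec
[9] flags=0010 HI?T → r0=0x4b

VAL = 0x9e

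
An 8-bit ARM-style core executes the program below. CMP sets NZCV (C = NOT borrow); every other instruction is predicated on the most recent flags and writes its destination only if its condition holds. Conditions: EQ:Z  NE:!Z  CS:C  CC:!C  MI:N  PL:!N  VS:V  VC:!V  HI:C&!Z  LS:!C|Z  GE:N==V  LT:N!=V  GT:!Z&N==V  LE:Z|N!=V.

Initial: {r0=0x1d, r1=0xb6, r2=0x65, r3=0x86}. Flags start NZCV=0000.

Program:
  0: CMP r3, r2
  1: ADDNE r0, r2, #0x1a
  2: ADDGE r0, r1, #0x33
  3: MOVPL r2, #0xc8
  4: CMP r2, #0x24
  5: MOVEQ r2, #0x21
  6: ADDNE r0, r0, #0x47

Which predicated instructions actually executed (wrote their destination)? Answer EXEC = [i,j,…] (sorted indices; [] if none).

EXEC = [1,3,6]

0: ✓ CMP  NZCV=0011
1: ✓ ADDNE  r0←0x7f
2: · ADDGE
3: ✓ MOVPL  r2←0xc8
4: ✓ CMP  NZCV=1010
5: · MOVEQ
6: ✓ ADDNE  r0←0xc6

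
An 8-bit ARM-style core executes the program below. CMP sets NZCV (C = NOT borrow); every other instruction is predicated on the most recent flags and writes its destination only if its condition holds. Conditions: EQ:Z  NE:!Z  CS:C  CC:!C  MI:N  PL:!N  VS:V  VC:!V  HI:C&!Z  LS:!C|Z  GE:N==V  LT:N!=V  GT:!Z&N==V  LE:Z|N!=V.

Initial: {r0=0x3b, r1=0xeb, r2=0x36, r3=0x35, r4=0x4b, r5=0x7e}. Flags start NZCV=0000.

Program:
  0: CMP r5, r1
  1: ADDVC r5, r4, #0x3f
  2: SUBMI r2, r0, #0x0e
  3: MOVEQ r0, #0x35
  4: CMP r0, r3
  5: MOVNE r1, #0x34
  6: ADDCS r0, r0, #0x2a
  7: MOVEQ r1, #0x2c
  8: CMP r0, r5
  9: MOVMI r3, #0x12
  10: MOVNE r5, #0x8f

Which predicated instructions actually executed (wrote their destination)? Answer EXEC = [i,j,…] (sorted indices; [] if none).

EXEC = [2,5,6,9,10]

[0] flags=1001 → (cmp)
[1] flags=1001 VC?F → skip
[2] flags=1001 MI?T → r2=0x2d
[3] flags=1001 EQ?F → skip
[4] flags=0010 → (cmp)
[5] flags=0010 NE?T → r1=0x34
[6] flags=0010 CS?T → r0=0x65
[7] flags=0010 EQ?F → skip
[8] flags=1000 → (cmp)
[9] flags=1000 MI?T → r3=0x12
[10] flags=1000 NE?T → r5=0x8f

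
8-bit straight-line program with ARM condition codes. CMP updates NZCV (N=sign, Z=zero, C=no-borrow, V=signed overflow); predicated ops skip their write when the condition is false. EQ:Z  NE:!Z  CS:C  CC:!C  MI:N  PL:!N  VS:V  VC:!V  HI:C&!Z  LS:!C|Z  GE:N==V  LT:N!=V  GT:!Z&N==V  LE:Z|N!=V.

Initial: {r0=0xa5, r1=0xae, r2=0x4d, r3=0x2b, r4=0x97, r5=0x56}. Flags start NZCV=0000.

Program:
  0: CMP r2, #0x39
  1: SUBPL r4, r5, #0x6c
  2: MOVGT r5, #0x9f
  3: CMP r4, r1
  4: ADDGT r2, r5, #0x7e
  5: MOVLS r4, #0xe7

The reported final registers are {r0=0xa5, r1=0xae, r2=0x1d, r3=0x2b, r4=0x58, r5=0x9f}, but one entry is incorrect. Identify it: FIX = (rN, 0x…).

FIX = (r4, 0xea)

[0] flags=0010 → (cmp)
[1] flags=0010 PL?T → r4=0xea
[2] flags=0010 GT?T → r5=0x9f
[3] flags=0010 → (cmp)
[4] flags=0010 GT?T → r2=0x1d
[5] flags=0010 LS?F → skip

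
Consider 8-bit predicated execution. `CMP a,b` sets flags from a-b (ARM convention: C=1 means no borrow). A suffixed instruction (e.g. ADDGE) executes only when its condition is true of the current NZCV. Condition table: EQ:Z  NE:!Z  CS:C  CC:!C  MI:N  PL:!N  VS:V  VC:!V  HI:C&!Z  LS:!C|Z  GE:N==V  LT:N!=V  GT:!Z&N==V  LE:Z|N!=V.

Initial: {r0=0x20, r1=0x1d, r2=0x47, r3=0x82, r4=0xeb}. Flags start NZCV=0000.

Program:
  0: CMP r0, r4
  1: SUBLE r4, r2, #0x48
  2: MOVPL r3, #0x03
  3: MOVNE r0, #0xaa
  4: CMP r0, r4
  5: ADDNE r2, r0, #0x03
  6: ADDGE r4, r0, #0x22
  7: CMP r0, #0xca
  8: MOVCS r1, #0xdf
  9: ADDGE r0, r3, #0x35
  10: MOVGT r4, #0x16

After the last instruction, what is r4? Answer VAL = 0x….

0: ✓ CMP  NZCV=0000
1: · SUBLE
2: ✓ MOVPL  r3←0x03
3: ✓ MOVNE  r0←0xaa
4: ✓ CMP  NZCV=1000
5: ✓ ADDNE  r2←0xad
6: · ADDGE
7: ✓ CMP  NZCV=1000
8: · MOVCS
9: · ADDGE
10: · MOVGT

VAL = 0xeb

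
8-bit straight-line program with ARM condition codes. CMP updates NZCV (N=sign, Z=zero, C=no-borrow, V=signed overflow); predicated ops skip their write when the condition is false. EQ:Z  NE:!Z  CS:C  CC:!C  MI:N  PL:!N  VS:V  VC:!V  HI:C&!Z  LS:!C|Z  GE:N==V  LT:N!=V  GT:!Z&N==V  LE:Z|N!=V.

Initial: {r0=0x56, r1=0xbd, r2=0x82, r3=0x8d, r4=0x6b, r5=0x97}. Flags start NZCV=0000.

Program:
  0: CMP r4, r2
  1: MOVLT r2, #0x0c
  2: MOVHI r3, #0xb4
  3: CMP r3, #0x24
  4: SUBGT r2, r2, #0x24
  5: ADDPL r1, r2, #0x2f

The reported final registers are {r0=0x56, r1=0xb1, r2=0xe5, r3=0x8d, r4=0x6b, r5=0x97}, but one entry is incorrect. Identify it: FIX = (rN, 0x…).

[0] flags=1001 → (cmp)
[1] flags=1001 LT?F → skip
[2] flags=1001 HI?F → skip
[3] flags=0011 → (cmp)
[4] flags=0011 GT?F → skip
[5] flags=0011 PL?T → r1=0xb1

FIX = (r2, 0x82)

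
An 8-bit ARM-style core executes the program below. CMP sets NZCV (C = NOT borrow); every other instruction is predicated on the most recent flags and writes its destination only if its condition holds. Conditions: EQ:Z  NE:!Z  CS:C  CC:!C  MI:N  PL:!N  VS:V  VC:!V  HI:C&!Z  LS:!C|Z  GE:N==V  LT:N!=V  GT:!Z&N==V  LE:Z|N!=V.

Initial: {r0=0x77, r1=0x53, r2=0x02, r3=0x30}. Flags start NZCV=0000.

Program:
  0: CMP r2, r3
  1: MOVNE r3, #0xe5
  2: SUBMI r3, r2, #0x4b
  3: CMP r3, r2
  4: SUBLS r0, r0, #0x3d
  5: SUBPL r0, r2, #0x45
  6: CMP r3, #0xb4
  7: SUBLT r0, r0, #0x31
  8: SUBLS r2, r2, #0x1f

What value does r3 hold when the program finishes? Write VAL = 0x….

VAL = 0xb7

[0] flags=1000 → (cmp)
[1] flags=1000 NE?T → r3=0xe5
[2] flags=1000 MI?T → r3=0xb7
[3] flags=1010 → (cmp)
[4] flags=1010 LS?F → skip
[5] flags=1010 PL?F → skip
[6] flags=0010 → (cmp)
[7] flags=0010 LT?F → skip
[8] flags=0010 LS?F → skip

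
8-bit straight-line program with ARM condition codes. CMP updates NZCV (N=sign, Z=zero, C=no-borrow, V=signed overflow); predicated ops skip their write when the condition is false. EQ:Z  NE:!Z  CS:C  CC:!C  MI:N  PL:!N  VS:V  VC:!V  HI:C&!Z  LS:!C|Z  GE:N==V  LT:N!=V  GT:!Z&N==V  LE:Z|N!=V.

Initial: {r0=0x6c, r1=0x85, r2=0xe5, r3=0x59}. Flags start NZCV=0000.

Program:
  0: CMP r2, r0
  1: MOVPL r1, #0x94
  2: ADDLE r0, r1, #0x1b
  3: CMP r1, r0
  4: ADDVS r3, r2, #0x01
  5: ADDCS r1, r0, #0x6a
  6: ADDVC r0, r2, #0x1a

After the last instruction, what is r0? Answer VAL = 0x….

VAL = 0xff

[0] flags=0011 → (cmp)
[1] flags=0011 PL?T → r1=0x94
[2] flags=0011 LE?T → r0=0xaf
[3] flags=1000 → (cmp)
[4] flags=1000 VS?F → skip
[5] flags=1000 CS?F → skip
[6] flags=1000 VC?T → r0=0xff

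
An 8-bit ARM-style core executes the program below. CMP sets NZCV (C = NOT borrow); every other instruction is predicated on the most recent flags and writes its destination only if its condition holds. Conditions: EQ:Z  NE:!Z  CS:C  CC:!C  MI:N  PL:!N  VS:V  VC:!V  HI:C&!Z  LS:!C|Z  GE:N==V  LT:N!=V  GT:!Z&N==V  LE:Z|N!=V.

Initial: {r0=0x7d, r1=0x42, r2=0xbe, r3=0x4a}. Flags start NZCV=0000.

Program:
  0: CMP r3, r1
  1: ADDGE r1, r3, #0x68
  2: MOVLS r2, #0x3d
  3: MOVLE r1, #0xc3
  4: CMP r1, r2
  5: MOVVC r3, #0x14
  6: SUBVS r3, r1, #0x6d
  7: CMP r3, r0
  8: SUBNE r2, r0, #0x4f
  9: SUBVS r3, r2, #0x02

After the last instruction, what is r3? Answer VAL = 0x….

0: ✓ CMP  NZCV=0010
1: ✓ ADDGE  r1←0xb2
2: · MOVLS
3: · MOVLE
4: ✓ CMP  NZCV=1000
5: ✓ MOVVC  r3←0x14
6: · SUBVS
7: ✓ CMP  NZCV=1000
8: ✓ SUBNE  r2←0x2e
9: · SUBVS

VAL = 0x14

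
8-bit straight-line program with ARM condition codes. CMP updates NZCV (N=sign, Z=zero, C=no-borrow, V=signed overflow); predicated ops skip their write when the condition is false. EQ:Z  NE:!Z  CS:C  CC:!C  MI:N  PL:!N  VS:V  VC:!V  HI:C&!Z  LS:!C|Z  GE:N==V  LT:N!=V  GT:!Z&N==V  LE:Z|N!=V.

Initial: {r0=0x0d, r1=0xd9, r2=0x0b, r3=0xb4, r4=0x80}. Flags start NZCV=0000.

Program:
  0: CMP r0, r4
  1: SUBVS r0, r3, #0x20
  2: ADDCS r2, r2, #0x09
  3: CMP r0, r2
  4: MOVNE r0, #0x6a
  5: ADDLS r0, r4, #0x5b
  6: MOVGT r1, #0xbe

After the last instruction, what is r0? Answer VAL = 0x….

VAL = 0x6a

[0] flags=1001 → (cmp)
[1] flags=1001 VS?T → r0=0x94
[2] flags=1001 CS?F → skip
[3] flags=1010 → (cmp)
[4] flags=1010 NE?T → r0=0x6a
[5] flags=1010 LS?F → skip
[6] flags=1010 GT?F → skip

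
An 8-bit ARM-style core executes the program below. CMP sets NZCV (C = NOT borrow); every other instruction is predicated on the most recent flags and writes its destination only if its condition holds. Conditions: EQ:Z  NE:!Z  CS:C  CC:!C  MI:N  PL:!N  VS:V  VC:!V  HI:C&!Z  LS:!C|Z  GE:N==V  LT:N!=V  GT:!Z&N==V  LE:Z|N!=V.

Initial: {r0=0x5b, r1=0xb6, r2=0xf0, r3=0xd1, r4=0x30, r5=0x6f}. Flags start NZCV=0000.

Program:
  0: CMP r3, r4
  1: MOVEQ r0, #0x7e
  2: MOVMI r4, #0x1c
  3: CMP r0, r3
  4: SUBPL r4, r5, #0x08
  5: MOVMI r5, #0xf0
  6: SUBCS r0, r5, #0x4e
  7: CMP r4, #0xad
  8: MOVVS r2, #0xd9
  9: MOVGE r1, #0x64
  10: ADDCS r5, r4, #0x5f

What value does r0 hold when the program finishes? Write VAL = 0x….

VAL = 0x5b

0: ✓ CMP  NZCV=1010
1: · MOVEQ
2: ✓ MOVMI  r4←0x1c
3: ✓ CMP  NZCV=1001
4: · SUBPL
5: ✓ MOVMI  r5←0xf0
6: · SUBCS
7: ✓ CMP  NZCV=0000
8: · MOVVS
9: ✓ MOVGE  r1←0x64
10: · ADDCS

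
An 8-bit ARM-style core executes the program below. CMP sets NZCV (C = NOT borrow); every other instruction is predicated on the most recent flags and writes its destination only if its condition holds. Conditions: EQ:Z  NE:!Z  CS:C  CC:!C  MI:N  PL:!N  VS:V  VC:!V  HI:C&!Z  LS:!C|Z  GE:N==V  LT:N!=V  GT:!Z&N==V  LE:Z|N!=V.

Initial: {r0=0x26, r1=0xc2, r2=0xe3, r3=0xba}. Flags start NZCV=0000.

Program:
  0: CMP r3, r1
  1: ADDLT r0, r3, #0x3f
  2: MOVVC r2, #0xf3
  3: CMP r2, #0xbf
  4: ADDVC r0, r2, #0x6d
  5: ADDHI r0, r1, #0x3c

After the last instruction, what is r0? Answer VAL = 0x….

VAL = 0xfe

0: ✓ CMP  NZCV=1000
1: ✓ ADDLT  r0←0xf9
2: ✓ MOVVC  r2←0xf3
3: ✓ CMP  NZCV=0010
4: ✓ ADDVC  r0←0x60
5: ✓ ADDHI  r0←0xfe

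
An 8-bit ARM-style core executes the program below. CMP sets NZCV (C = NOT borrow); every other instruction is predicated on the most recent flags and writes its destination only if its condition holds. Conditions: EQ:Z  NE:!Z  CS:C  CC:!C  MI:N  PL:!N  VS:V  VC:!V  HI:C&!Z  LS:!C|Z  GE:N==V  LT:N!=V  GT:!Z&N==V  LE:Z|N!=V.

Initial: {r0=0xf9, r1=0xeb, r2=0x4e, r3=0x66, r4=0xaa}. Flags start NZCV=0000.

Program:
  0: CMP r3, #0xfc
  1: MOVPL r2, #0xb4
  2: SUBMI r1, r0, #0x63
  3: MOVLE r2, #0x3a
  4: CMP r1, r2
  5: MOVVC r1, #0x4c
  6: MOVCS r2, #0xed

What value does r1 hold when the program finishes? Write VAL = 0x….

VAL = 0x4c

[0] flags=0000 → (cmp)
[1] flags=0000 PL?T → r2=0xb4
[2] flags=0000 MI?F → skip
[3] flags=0000 LE?F → skip
[4] flags=0010 → (cmp)
[5] flags=0010 VC?T → r1=0x4c
[6] flags=0010 CS?T → r2=0xed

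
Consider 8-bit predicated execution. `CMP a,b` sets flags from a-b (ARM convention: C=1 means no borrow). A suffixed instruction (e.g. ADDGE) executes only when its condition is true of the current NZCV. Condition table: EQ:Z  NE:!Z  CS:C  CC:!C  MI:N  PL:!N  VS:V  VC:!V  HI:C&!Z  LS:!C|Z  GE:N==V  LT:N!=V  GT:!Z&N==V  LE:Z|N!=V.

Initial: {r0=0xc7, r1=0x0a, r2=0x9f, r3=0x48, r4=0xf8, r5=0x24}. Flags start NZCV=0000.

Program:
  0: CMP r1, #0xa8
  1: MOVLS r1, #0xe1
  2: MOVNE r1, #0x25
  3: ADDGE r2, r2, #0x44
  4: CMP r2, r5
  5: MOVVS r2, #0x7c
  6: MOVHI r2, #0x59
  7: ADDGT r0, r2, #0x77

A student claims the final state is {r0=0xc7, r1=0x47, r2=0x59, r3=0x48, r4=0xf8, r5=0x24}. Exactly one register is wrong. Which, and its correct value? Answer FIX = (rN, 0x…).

[0] flags=0000 → (cmp)
[1] flags=0000 LS?T → r1=0xe1
[2] flags=0000 NE?T → r1=0x25
[3] flags=0000 GE?T → r2=0xe3
[4] flags=1010 → (cmp)
[5] flags=1010 VS?F → skip
[6] flags=1010 HI?T → r2=0x59
[7] flags=1010 GT?F → skip

FIX = (r1, 0x25)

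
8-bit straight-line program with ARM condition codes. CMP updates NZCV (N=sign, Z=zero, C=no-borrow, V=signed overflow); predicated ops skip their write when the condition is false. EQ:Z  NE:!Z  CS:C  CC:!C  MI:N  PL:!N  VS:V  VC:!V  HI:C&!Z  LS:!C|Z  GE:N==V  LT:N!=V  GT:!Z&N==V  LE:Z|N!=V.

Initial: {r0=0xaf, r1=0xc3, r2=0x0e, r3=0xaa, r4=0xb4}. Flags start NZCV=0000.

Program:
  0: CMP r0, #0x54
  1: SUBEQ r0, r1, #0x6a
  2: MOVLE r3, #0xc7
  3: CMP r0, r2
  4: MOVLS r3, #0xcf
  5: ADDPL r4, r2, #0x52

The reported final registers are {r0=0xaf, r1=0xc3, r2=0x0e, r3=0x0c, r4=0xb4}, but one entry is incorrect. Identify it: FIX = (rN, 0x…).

FIX = (r3, 0xc7)

0: ✓ CMP  NZCV=0011
1: · SUBEQ
2: ✓ MOVLE  r3←0xc7
3: ✓ CMP  NZCV=1010
4: · MOVLS
5: · ADDPL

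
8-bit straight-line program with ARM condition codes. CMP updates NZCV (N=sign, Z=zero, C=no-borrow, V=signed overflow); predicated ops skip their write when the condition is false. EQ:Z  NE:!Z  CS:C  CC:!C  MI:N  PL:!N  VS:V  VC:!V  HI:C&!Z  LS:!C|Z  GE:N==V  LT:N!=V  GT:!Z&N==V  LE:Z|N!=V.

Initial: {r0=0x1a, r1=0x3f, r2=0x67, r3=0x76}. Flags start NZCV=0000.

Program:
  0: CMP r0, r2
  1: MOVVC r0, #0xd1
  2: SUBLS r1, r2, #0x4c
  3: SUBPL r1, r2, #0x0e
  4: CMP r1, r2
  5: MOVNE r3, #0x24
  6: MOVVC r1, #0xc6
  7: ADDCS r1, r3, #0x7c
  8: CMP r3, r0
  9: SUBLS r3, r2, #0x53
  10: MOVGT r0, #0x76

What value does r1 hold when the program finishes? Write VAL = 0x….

0: ✓ CMP  NZCV=1000
1: ✓ MOVVC  r0←0xd1
2: ✓ SUBLS  r1←0x1b
3: · SUBPL
4: ✓ CMP  NZCV=1000
5: ✓ MOVNE  r3←0x24
6: ✓ MOVVC  r1←0xc6
7: · ADDCS
8: ✓ CMP  NZCV=0000
9: ✓ SUBLS  r3←0x14
10: ✓ MOVGT  r0←0x76

VAL = 0xc6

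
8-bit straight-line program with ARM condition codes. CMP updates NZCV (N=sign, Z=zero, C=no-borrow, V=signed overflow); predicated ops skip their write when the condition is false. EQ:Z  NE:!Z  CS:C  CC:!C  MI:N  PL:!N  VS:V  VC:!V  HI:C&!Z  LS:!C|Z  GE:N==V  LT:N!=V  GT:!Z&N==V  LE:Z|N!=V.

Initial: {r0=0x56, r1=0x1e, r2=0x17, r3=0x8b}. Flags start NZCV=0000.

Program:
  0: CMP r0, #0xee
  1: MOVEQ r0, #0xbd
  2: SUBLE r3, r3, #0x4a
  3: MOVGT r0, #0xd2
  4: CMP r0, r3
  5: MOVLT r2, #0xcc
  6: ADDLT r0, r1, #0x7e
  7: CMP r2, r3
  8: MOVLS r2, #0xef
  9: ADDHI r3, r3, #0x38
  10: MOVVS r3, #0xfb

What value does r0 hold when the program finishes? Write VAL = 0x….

VAL = 0xd2

[0] flags=0000 → (cmp)
[1] flags=0000 EQ?F → skip
[2] flags=0000 LE?F → skip
[3] flags=0000 GT?T → r0=0xd2
[4] flags=0010 → (cmp)
[5] flags=0010 LT?F → skip
[6] flags=0010 LT?F → skip
[7] flags=1001 → (cmp)
[8] flags=1001 LS?T → r2=0xef
[9] flags=1001 HI?F → skip
[10] flags=1001 VS?T → r3=0xfb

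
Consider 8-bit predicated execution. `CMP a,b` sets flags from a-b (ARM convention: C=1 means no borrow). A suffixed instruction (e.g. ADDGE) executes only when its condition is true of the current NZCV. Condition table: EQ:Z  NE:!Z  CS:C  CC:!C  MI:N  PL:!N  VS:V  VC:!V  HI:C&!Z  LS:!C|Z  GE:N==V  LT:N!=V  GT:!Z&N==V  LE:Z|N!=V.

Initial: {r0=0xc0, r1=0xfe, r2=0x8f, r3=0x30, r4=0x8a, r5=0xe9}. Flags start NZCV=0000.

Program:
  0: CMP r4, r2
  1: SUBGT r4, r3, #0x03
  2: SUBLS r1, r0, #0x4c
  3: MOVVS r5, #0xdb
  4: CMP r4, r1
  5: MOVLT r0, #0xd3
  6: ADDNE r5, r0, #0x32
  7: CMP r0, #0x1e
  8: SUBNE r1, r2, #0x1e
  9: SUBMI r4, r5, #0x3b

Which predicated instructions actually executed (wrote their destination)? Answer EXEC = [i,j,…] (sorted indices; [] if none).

EXEC = [2,5,6,8,9]

0: ✓ CMP  NZCV=1000
1: · SUBGT
2: ✓ SUBLS  r1←0x74
3: · MOVVS
4: ✓ CMP  NZCV=0011
5: ✓ MOVLT  r0←0xd3
6: ✓ ADDNE  r5←0x05
7: ✓ CMP  NZCV=1010
8: ✓ SUBNE  r1←0x71
9: ✓ SUBMI  r4←0xca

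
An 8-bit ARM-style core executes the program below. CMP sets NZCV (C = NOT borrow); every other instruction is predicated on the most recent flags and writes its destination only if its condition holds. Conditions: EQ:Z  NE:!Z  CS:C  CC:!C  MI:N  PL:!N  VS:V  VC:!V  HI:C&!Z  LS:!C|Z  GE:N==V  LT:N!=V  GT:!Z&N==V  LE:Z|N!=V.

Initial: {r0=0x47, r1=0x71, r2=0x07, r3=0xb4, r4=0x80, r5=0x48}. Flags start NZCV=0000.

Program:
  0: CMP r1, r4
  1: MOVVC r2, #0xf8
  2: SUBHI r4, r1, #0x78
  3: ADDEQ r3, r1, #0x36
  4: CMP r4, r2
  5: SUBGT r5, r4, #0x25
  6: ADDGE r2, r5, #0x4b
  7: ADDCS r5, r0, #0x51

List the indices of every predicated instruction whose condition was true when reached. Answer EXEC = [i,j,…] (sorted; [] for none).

0: ✓ CMP  NZCV=1001
1: · MOVVC
2: · SUBHI
3: · ADDEQ
4: ✓ CMP  NZCV=0011
5: · SUBGT
6: · ADDGE
7: ✓ ADDCS  r5←0x98

EXEC = [7]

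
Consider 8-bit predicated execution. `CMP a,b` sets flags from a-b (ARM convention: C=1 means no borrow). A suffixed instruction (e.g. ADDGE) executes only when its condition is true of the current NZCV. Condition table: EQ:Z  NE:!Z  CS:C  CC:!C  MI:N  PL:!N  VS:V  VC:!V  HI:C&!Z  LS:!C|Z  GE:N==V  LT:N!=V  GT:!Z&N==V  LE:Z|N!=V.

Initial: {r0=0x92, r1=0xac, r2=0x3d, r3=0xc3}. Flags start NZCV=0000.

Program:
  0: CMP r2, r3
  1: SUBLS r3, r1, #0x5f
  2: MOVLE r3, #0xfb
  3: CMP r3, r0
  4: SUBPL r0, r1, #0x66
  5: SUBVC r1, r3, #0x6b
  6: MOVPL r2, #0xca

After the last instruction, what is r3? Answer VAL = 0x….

VAL = 0x4d

[0] flags=0000 → (cmp)
[1] flags=0000 LS?T → r3=0x4d
[2] flags=0000 LE?F → skip
[3] flags=1001 → (cmp)
[4] flags=1001 PL?F → skip
[5] flags=1001 VC?F → skip
[6] flags=1001 PL?F → skip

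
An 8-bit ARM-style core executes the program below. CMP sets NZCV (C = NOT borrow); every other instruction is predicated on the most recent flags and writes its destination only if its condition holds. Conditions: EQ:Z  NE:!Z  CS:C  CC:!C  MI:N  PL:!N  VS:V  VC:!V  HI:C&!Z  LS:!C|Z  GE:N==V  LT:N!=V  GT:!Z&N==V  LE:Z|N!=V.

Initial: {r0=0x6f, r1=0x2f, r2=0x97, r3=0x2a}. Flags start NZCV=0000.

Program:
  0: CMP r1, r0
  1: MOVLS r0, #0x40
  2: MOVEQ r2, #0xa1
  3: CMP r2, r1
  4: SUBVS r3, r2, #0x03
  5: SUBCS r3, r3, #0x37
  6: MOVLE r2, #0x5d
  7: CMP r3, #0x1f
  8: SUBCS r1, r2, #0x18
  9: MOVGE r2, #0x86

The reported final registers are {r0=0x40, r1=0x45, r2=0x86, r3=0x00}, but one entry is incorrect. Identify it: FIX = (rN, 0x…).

FIX = (r3, 0x5d)

0: ✓ CMP  NZCV=1000
1: ✓ MOVLS  r0←0x40
2: · MOVEQ
3: ✓ CMP  NZCV=0011
4: ✓ SUBVS  r3←0x94
5: ✓ SUBCS  r3←0x5d
6: ✓ MOVLE  r2←0x5d
7: ✓ CMP  NZCV=0010
8: ✓ SUBCS  r1←0x45
9: ✓ MOVGE  r2←0x86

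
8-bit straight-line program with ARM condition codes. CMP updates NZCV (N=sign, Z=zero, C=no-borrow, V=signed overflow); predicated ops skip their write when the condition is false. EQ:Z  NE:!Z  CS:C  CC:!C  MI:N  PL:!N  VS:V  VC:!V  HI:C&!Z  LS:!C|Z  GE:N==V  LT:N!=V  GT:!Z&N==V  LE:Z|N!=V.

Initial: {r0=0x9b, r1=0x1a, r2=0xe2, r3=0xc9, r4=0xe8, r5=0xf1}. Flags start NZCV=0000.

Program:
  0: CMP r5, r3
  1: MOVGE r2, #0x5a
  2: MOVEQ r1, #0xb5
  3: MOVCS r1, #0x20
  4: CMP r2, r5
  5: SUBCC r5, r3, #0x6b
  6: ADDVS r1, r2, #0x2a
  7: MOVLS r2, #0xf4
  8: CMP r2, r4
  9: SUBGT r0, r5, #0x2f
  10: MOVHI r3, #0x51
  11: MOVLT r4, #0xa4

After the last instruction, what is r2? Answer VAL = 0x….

0: ✓ CMP  NZCV=0010
1: ✓ MOVGE  r2←0x5a
2: · MOVEQ
3: ✓ MOVCS  r1←0x20
4: ✓ CMP  NZCV=0000
5: ✓ SUBCC  r5←0x5e
6: · ADDVS
7: ✓ MOVLS  r2←0xf4
8: ✓ CMP  NZCV=0010
9: ✓ SUBGT  r0←0x2f
10: ✓ MOVHI  r3←0x51
11: · MOVLT

VAL = 0xf4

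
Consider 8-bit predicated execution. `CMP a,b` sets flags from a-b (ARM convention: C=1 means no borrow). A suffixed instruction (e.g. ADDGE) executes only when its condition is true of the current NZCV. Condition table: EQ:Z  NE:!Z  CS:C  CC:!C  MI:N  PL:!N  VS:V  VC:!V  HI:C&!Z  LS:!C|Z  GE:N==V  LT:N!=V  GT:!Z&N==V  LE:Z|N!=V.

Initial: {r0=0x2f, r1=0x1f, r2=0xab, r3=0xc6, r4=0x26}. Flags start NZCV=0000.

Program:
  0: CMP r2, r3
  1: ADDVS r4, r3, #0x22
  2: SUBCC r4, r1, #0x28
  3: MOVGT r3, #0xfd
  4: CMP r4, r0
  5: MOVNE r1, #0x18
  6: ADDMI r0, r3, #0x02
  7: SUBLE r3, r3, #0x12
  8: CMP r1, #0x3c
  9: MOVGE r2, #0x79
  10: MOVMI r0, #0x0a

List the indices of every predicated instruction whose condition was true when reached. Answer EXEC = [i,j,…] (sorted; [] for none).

EXEC = [2,5,6,7,10]

[0] flags=1000 → (cmp)
[1] flags=1000 VS?F → skip
[2] flags=1000 CC?T → r4=0xf7
[3] flags=1000 GT?F → skip
[4] flags=1010 → (cmp)
[5] flags=1010 NE?T → r1=0x18
[6] flags=1010 MI?T → r0=0xc8
[7] flags=1010 LE?T → r3=0xb4
[8] flags=1000 → (cmp)
[9] flags=1000 GE?F → skip
[10] flags=1000 MI?T → r0=0x0a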